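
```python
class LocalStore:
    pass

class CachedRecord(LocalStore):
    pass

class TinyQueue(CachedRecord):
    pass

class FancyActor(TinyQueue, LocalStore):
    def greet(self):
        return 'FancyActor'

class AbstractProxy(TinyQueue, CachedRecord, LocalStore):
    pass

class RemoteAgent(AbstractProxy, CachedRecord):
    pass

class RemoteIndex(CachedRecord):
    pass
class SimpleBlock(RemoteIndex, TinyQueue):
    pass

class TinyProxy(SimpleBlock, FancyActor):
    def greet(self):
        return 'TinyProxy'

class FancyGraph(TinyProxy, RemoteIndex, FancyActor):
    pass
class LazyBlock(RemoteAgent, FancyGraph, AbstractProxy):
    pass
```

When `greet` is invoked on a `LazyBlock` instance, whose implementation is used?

TinyProxy

L[LazyBlock] = LazyBlock + merge(L[RemoteAgent], L[FancyGraph], L[AbstractProxy], [RemoteAgent FancyGraph AbstractProxy])
  take RemoteAgent:  [RemoteAgent AbstractProxy TinyQueue CachedRecord LocalStore object] + [FancyGraph TinyProxy SimpleBlock RemoteIndex FancyActor TinyQueue CachedRecord LocalStore object] + [AbstractProxy TinyQueue CachedRecord LocalStore object] + [RemoteAgent FancyGraph AbstractProxy]
  take FancyGraph:  [AbstractProxy TinyQueue CachedRecord LocalStore object] + [FancyGraph TinyProxy SimpleBlock RemoteIndex FancyActor TinyQueue CachedRecord LocalStore object] + [AbstractProxy TinyQueue CachedRecord LocalStore object] + [FancyGraph AbstractProxy]
  take AbstractProxy:  [AbstractProxy TinyQueue CachedRecord LocalStore object] + [TinyProxy SimpleBlock RemoteIndex FancyActor TinyQueue CachedRecord LocalStore object] + [AbstractProxy TinyQueue CachedRecord LocalStore object] + [AbstractProxy]
  take TinyProxy:  [TinyQueue CachedRecord LocalStore object] + [TinyProxy SimpleBlock RemoteIndex FancyActor TinyQueue CachedRecord LocalStore object] + [TinyQueue CachedRecord LocalStore object]
  take SimpleBlock:  [TinyQueue CachedRecord LocalStore object] + [SimpleBlock RemoteIndex FancyActor TinyQueue CachedRecord LocalStore object] + [TinyQueue CachedRecord LocalStore object]
  take RemoteIndex:  [TinyQueue CachedRecord LocalStore object] + [RemoteIndex FancyActor TinyQueue CachedRecord LocalStore object] + [TinyQueue CachedRecord LocalStore object]
  take FancyActor:  [TinyQueue CachedRecord LocalStore object] + [FancyActor TinyQueue CachedRecord LocalStore object] + [TinyQueue CachedRecord LocalStore object]
  take TinyQueue:  [TinyQueue CachedRecord LocalStore object] + [TinyQueue CachedRecord LocalStore object] + [TinyQueue CachedRecord LocalStore object]
  take CachedRecord:  [CachedRecord LocalStore object] + [CachedRecord LocalStore object] + [CachedRecord LocalStore object]
  take LocalStore:  [LocalStore object] + [LocalStore object] + [LocalStore object]
  take object:  [object] + [object] + [object]
MRO: LazyBlock RemoteAgent FancyGraph AbstractProxy TinyProxy SimpleBlock RemoteIndex FancyActor TinyQueue CachedRecord LocalStore object
greet is defined in: FancyActor, TinyProxy. First along the MRO is TinyProxy.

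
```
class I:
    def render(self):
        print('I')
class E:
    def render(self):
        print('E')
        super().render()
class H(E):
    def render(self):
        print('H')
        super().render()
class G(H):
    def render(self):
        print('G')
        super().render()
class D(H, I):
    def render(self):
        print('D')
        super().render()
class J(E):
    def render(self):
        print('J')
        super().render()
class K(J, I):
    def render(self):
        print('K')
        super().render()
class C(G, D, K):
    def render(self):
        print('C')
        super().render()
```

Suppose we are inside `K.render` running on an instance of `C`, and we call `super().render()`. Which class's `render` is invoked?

J

L[C] = C + merge(L[G], L[D], L[K], [G D K])
  take G:  [G H E object] + [D H E I object] + [K J E I object] + [G D K]
  take D:  [H E object] + [D H E I object] + [K J E I object] + [D K]
  take H:  [H E object] + [H E I object] + [K J E I object] + [K]
  take K:  [E object] + [E I object] + [K J E I object] + [K]
  take J:  [E object] + [E I object] + [J E I object]
  take E:  [E object] + [E I object] + [E I object]
  take I:  [object] + [I object] + [I object]
  take object:  [object] + [object] + [object]
MRO: C G D H K J E I object
super() in K.render on a C instance goes to the class after K in C's MRO: J.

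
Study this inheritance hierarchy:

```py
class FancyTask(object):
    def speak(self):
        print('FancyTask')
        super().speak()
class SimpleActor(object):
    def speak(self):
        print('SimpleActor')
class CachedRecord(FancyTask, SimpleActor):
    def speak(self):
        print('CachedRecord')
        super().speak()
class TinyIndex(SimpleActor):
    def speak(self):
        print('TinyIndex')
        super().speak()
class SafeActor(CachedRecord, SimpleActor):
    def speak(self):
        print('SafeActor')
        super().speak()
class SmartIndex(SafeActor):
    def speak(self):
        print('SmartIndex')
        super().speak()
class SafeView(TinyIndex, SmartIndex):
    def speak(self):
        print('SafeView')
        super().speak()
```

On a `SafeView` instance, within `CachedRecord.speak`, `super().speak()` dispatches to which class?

FancyTask

L[SafeView] = SafeView + merge(L[TinyIndex], L[SmartIndex], [TinyIndex SmartIndex])
  take TinyIndex:  [TinyIndex SimpleActor object] + [SmartIndex SafeActor CachedRecord FancyTask SimpleActor object] + [TinyIndex SmartIndex]
  take SmartIndex:  [SimpleActor object] + [SmartIndex SafeActor CachedRecord FancyTask SimpleActor object] + [SmartIndex]
  take SafeActor:  [SimpleActor object] + [SafeActor CachedRecord FancyTask SimpleActor object]
  take CachedRecord:  [SimpleActor object] + [CachedRecord FancyTask SimpleActor object]
  take FancyTask:  [SimpleActor object] + [FancyTask SimpleActor object]
  take SimpleActor:  [SimpleActor object] + [SimpleActor object]
  take object:  [object] + [object]
MRO: SafeView TinyIndex SmartIndex SafeActor CachedRecord FancyTask SimpleActor object
super() in CachedRecord.speak on a SafeView instance goes to the class after CachedRecord in SafeView's MRO: FancyTask.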